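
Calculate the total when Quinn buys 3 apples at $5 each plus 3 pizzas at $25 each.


Cost of apples:
3 x $5 = $15
Cost of pizzas:
3 x $25 = $75
Add both:
$15 + $75 = $90

$90


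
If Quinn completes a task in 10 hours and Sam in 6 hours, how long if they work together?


Quinn's rate: 1/10 of the job per hour
Sam's rate: 1/6 of the job per hour
Combined rate: 1/10 + 1/6 = 4/15 per hour
Time = 1 / (4/15) = 15/4 = 3.75 hours

3.75 hours


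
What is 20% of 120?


Convert percentage to decimal:
20% = 0.2
Multiply:
120 x 0.2 = 24

24


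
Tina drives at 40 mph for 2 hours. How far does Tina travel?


Use the formula: distance = speed x time
Speed = 40 mph, Time = 2 hours
40 x 2 = 80 miles

80 miles


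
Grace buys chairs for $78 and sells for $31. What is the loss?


Selling price = $31
Cost price = $78
Loss = cost price - selling price:
Loss = $78 - $31 = $47

$47


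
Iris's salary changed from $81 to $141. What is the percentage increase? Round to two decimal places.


Find the absolute change:
|141 - 81| = 60
Divide by original and multiply by 100:
60 / 81 x 100 = 74.0740...% ≈ 74.07%

74.07%


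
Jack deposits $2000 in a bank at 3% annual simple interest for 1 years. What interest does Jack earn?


Use the formula I = P x R x T / 100
P x R x T = 2000 x 3 x 1 = 6000
I = 6000 / 100 = $60

$60


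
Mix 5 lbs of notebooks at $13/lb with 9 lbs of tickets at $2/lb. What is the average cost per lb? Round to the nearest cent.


Cost of notebooks:
5 x $13 = $65
Cost of tickets:
9 x $2 = $18
Total cost: $65 + $18 = $83
Total weight: 14 lbs
Average: $83 / 14 = $5.9285... ≈ $5.93/lb

$5.93/lb


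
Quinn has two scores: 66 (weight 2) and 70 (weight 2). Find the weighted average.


Weighted sum:
2 x 66 + 2 x 70 = 272
Total weight:
2 + 2 = 4
Weighted average:
272 / 4 = 68

68


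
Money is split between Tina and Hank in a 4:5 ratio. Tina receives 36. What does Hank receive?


Find the multiplier:
36 / 4 = 9
Apply to Hank's share:
5 x 9 = 45

45


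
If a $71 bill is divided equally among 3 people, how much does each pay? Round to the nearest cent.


Total bill: $71
Number of people: 3
Each pays: $71 / 3 = $23.6666... ≈ $23.67

$23.67


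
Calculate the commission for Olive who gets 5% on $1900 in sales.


Convert rate to decimal:
5% = 0.05
Multiply by sales:
$1900 x 0.05 = $95

$95


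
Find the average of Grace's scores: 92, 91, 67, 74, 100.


Add the scores:
92 + 91 + 67 + 74 + 100 = 424
Divide by the number of tests:
424 / 5 = 84.8

84.8


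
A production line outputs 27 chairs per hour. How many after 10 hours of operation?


Production rate: 27 chairs per hour
Time: 10 hours
Total: 27 x 10 = 270 chairs

270 chairs


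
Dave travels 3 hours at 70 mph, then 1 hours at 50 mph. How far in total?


Leg 1 distance:
70 x 3 = 210 miles
Leg 2 distance:
50 x 1 = 50 miles
Total distance:
210 + 50 = 260 miles

260 miles


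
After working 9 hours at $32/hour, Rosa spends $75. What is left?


Calculate earnings:
9 x $32 = $288
Subtract spending:
$288 - $75 = $213

$213


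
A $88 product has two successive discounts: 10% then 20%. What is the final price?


First discount:
10% of $88 = $8.80
Price after first discount:
$88 - $8.80 = $79.20
Second discount:
20% of $79.20 = $15.84
Final price:
$79.20 - $15.84 = $63.36

$63.36


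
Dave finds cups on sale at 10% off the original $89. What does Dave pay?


Calculate the discount amount:
10% of $89 = $8.90
Subtract from original:
$89 - $8.90 = $80.10

$80.10


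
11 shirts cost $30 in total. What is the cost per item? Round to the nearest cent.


Total cost: $30
Number of items: 11
Unit price: $30 / 11 = $2.7272... ≈ $2.73

$2.73


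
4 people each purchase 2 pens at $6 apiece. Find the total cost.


Cost per person:
2 x $6 = $12
Group total:
4 x $12 = $48

$48


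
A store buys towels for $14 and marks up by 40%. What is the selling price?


Calculate the markup amount:
40% of $14 = $5.60
Add to cost:
$14 + $5.60 = $19.60

$19.60


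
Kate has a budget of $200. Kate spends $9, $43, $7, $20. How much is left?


Add up expenses:
$9 + $43 + $7 + $20 = $79
Subtract from budget:
$200 - $79 = $121

$121


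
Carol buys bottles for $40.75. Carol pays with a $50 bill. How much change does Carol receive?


Start with the amount paid:
$50
Subtract the price:
$50 - $40.75 = $9.25

$9.25


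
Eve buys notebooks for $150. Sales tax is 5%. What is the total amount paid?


Calculate the tax:
5% of $150 = $7.50
Add tax to price:
$150 + $7.50 = $157.50

$157.50


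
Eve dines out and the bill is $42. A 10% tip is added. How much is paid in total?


Calculate the tip:
10% of $42 = $4.20
Add tip to meal cost:
$42 + $4.20 = $46.20

$46.20


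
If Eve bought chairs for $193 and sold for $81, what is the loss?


Selling price = $81
Cost price = $193
Loss = cost price - selling price:
Loss = $193 - $81 = $112

$112


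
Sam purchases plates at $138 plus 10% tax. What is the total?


Calculate the tax:
10% of $138 = $13.80
Add tax to price:
$138 + $13.80 = $151.80

$151.80


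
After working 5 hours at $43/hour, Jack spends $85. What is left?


Calculate earnings:
5 x $43 = $215
Subtract spending:
$215 - $85 = $130

$130


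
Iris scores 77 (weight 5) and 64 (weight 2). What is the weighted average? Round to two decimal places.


Weighted sum:
5 x 77 + 2 x 64 = 513
Total weight:
5 + 2 = 7
Weighted average:
513 / 7 = 73.2857... ≈ 73.29

73.29


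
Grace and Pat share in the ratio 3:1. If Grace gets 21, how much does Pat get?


Find the multiplier:
21 / 3 = 7
Apply to Pat's share:
1 x 7 = 7

7


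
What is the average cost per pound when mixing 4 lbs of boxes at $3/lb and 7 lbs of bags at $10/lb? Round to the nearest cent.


Cost of boxes:
4 x $3 = $12
Cost of bags:
7 x $10 = $70
Total cost: $12 + $70 = $82
Total weight: 11 lbs
Average: $82 / 11 = $7.4545... ≈ $7.45/lb

$7.45/lb


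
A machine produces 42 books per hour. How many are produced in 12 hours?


Production rate: 42 books per hour
Time: 12 hours
Total: 42 x 12 = 504 books

504 books


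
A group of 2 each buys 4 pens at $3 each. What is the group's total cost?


Cost per person:
4 x $3 = $12
Group total:
2 x $12 = $24

$24


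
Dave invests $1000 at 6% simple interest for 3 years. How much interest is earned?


Use the formula I = P x R x T / 100
P x R x T = 1000 x 6 x 3 = 18000
I = 18000 / 100 = $180

$180


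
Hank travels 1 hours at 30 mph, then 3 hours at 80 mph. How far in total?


Leg 1 distance:
30 x 1 = 30 miles
Leg 2 distance:
80 x 3 = 240 miles
Total distance:
30 + 240 = 270 miles

270 miles


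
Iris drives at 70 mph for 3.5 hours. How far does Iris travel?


Use the formula: distance = speed x time
Speed = 70 mph, Time = 3.5 hours
70 x 3.5 = 245 miles

245 miles


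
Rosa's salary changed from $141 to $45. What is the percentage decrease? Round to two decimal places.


Find the absolute change:
|45 - 141| = 96
Divide by original and multiply by 100:
96 / 141 x 100 = 68.0851...% ≈ 68.09%

68.09%


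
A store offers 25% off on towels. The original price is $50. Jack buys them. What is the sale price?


Calculate the discount amount:
25% of $50 = $12.50
Subtract from original:
$50 - $12.50 = $37.50

$37.50


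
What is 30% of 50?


Convert percentage to decimal:
30% = 0.3
Multiply:
50 x 0.3 = 15

15


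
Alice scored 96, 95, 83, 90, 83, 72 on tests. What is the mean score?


Add the scores:
96 + 95 + 83 + 90 + 83 + 72 = 519
Divide by the number of tests:
519 / 6 = 86.5

86.5


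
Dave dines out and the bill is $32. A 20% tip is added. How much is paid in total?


Calculate the tip:
20% of $32 = $6.40
Add tip to meal cost:
$32 + $6.40 = $38.40

$38.40


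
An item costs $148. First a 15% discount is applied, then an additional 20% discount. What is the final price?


First discount:
15% of $148 = $22.20
Price after first discount:
$148 - $22.20 = $125.80
Second discount:
20% of $125.80 = $25.16
Final price:
$125.80 - $25.16 = $100.64

$100.64


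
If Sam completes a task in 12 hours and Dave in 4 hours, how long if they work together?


Sam's rate: 1/12 of the job per hour
Dave's rate: 1/4 of the job per hour
Combined rate: 1/12 + 1/4 = 1/3 per hour
Time = 1 / (1/3) = 3 hours

3 hours


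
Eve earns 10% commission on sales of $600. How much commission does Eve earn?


Convert rate to decimal:
10% = 0.1
Multiply by sales:
$600 x 0.1 = $60

$60


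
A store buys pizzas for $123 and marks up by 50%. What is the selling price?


Calculate the markup amount:
50% of $123 = $61.50
Add to cost:
$123 + $61.50 = $184.50

$184.50


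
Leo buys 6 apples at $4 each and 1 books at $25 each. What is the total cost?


Cost of apples:
6 x $4 = $24
Cost of books:
1 x $25 = $25
Add both:
$24 + $25 = $49

$49


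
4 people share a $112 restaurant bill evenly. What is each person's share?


Total bill: $112
Number of people: 4
Each pays: $112 / 4 = $28

$28


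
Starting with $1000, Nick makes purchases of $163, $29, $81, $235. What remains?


Add up expenses:
$163 + $29 + $81 + $235 = $508
Subtract from budget:
$1000 - $508 = $492

$492


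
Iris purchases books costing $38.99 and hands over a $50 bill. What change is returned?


Start with the amount paid:
$50
Subtract the price:
$50 - $38.99 = $11.01

$11.01


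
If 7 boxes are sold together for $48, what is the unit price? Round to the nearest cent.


Total cost: $48
Number of items: 7
Unit price: $48 / 7 = $6.8571... ≈ $6.86

$6.86


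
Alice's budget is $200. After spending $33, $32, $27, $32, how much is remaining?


Add up expenses:
$33 + $32 + $27 + $32 = $124
Subtract from budget:
$200 - $124 = $76

$76


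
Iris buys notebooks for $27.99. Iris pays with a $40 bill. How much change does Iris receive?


Start with the amount paid:
$40
Subtract the price:
$40 - $27.99 = $12.01

$12.01


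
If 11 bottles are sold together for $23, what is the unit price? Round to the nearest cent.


Total cost: $23
Number of items: 11
Unit price: $23 / 11 = $2.0909... ≈ $2.09

$2.09


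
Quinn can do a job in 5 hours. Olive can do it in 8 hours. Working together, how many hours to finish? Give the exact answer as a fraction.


Quinn's rate: 1/5 of the job per hour
Olive's rate: 1/8 of the job per hour
Combined rate: 1/5 + 1/8 = 13/40 per hour
Time = 1 / (13/40) = 40/13 hours (≈ 3.08 hours)

40/13 hours


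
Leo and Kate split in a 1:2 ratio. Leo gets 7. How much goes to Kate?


Find the multiplier:
7 / 1 = 7
Apply to Kate's share:
2 x 7 = 14

14


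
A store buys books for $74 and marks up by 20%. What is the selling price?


Calculate the markup amount:
20% of $74 = $14.80
Add to cost:
$74 + $14.80 = $88.80

$88.80


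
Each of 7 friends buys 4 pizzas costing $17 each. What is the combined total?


Cost per person:
4 x $17 = $68
Group total:
7 x $68 = $476

$476


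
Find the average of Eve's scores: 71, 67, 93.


Add the scores:
71 + 67 + 93 = 231
Divide by the number of tests:
231 / 3 = 77

77


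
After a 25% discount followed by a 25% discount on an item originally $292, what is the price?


First discount:
25% of $292 = $73
Price after first discount:
$292 - $73 = $219
Second discount:
25% of $219 = $54.75
Final price:
$219 - $54.75 = $164.25

$164.25


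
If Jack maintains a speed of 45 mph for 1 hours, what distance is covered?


Use the formula: distance = speed x time
Speed = 45 mph, Time = 1 hours
45 x 1 = 45 miles

45 miles


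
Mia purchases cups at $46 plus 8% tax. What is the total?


Calculate the tax:
8% of $46 = $3.68
Add tax to price:
$46 + $3.68 = $49.68

$49.68


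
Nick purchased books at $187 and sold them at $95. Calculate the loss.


Selling price = $95
Cost price = $187
Loss = cost price - selling price:
Loss = $187 - $95 = $92

$92


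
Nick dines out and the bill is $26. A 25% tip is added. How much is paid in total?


Calculate the tip:
25% of $26 = $6.50
Add tip to meal cost:
$26 + $6.50 = $32.50

$32.50


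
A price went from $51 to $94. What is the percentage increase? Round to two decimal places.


Find the absolute change:
|94 - 51| = 43
Divide by original and multiply by 100:
43 / 51 x 100 = 84.3137...% ≈ 84.31%

84.31%


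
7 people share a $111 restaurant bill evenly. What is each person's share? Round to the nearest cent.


Total bill: $111
Number of people: 7
Each pays: $111 / 7 = $15.8571... ≈ $15.86

$15.86


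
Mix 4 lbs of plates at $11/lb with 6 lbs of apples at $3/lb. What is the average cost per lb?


Cost of plates:
4 x $11 = $44
Cost of apples:
6 x $3 = $18
Total cost: $44 + $18 = $62
Total weight: 10 lbs
Average: $62 / 10 = $6.20/lb

$6.20/lb


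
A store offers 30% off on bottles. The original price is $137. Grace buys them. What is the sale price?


Calculate the discount amount:
30% of $137 = $41.10
Subtract from original:
$137 - $41.10 = $95.90

$95.90


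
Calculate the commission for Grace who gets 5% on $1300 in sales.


Convert rate to decimal:
5% = 0.05
Multiply by sales:
$1300 x 0.05 = $65

$65


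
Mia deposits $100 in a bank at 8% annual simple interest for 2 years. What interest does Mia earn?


Use the formula I = P x R x T / 100
P x R x T = 100 x 8 x 2 = 1600
I = 1600 / 100 = $16

$16


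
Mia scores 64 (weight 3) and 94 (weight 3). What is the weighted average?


Weighted sum:
3 x 64 + 3 x 94 = 474
Total weight:
3 + 3 = 6
Weighted average:
474 / 6 = 79

79


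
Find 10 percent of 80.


Convert percentage to decimal:
10% = 0.1
Multiply:
80 x 0.1 = 8

8


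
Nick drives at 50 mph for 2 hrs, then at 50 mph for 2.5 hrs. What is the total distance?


Leg 1 distance:
50 x 2 = 100 miles
Leg 2 distance:
50 x 2.5 = 125 miles
Total distance:
100 + 125 = 225 miles

225 miles


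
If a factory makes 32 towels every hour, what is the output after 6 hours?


Production rate: 32 towels per hour
Time: 6 hours
Total: 32 x 6 = 192 towels

192 towels


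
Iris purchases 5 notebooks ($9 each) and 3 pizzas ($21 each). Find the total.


Cost of notebooks:
5 x $9 = $45
Cost of pizzas:
3 x $21 = $63
Add both:
$45 + $63 = $108

$108


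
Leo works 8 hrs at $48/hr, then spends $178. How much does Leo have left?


Calculate earnings:
8 x $48 = $384
Subtract spending:
$384 - $178 = $206

$206


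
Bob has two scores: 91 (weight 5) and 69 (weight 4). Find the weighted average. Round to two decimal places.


Weighted sum:
5 x 91 + 4 x 69 = 731
Total weight:
5 + 4 = 9
Weighted average:
731 / 9 = 81.2222... ≈ 81.22

81.22


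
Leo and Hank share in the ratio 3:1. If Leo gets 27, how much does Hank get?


Find the multiplier:
27 / 3 = 9
Apply to Hank's share:
1 x 9 = 9

9


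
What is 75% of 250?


Convert percentage to decimal:
75% = 0.75
Multiply:
250 x 0.75 = 187.5

187.5


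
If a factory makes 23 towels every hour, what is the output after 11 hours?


Production rate: 23 towels per hour
Time: 11 hours
Total: 23 x 11 = 253 towels

253 towels


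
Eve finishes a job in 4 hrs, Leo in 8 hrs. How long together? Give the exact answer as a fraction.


Eve's rate: 1/4 of the job per hour
Leo's rate: 1/8 of the job per hour
Combined rate: 1/4 + 1/8 = 3/8 per hour
Time = 1 / (3/8) = 8/3 hours (≈ 2.67 hours)

8/3 hours


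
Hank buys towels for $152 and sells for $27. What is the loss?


Selling price = $27
Cost price = $152
Loss = cost price - selling price:
Loss = $152 - $27 = $125

$125


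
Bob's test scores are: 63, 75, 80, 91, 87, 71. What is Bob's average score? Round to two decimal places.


Add the scores:
63 + 75 + 80 + 91 + 87 + 71 = 467
Divide by the number of tests:
467 / 6 = 77.8333... ≈ 77.83

77.83


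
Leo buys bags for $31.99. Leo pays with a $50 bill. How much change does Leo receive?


Start with the amount paid:
$50
Subtract the price:
$50 - $31.99 = $18.01

$18.01


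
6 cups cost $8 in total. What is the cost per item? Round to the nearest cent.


Total cost: $8
Number of items: 6
Unit price: $8 / 6 = $1.3333... ≈ $1.33

$1.33


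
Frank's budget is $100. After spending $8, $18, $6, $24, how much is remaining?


Add up expenses:
$8 + $18 + $6 + $24 = $56
Subtract from budget:
$100 - $56 = $44

$44


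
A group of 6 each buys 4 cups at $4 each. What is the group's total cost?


Cost per person:
4 x $4 = $16
Group total:
6 x $16 = $96

$96


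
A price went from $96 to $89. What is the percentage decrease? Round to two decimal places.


Find the absolute change:
|89 - 96| = 7
Divide by original and multiply by 100:
7 / 96 x 100 = 7.2916...% ≈ 7.29%

7.29%


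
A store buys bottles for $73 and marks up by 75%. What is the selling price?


Calculate the markup amount:
75% of $73 = $54.75
Add to cost:
$73 + $54.75 = $127.75

$127.75


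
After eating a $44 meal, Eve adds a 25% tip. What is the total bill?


Calculate the tip:
25% of $44 = $11
Add tip to meal cost:
$44 + $11 = $55

$55


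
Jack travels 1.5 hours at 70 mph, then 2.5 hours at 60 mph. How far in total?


Leg 1 distance:
70 x 1.5 = 105 miles
Leg 2 distance:
60 x 2.5 = 150 miles
Total distance:
105 + 150 = 255 miles

255 miles


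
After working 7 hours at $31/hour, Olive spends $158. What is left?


Calculate earnings:
7 x $31 = $217
Subtract spending:
$217 - $158 = $59

$59


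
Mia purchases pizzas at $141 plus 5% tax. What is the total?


Calculate the tax:
5% of $141 = $7.05
Add tax to price:
$141 + $7.05 = $148.05

$148.05


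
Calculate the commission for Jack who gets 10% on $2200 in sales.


Convert rate to decimal:
10% = 0.1
Multiply by sales:
$2200 x 0.1 = $220

$220


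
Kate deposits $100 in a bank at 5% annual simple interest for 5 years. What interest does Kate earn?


Use the formula I = P x R x T / 100
P x R x T = 100 x 5 x 5 = 2500
I = 2500 / 100 = $25

$25


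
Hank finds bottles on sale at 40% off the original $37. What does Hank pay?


Calculate the discount amount:
40% of $37 = $14.80
Subtract from original:
$37 - $14.80 = $22.20

$22.20


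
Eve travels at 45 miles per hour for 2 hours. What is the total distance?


Use the formula: distance = speed x time
Speed = 45 mph, Time = 2 hours
45 x 2 = 90 miles

90 miles


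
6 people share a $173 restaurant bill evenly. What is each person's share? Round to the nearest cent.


Total bill: $173
Number of people: 6
Each pays: $173 / 6 = $28.8333... ≈ $28.83

$28.83


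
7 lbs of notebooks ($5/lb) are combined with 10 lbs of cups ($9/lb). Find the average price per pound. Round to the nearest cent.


Cost of notebooks:
7 x $5 = $35
Cost of cups:
10 x $9 = $90
Total cost: $35 + $90 = $125
Total weight: 17 lbs
Average: $125 / 17 = $7.3529... ≈ $7.35/lb

$7.35/lb


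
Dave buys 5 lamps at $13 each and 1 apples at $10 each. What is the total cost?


Cost of lamps:
5 x $13 = $65
Cost of apples:
1 x $10 = $10
Add both:
$65 + $10 = $75

$75


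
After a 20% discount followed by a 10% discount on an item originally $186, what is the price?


First discount:
20% of $186 = $37.20
Price after first discount:
$186 - $37.20 = $148.80
Second discount:
10% of $148.80 = $14.88
Final price:
$148.80 - $14.88 = $133.92

$133.92


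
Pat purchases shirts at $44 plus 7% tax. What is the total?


Calculate the tax:
7% of $44 = $3.08
Add tax to price:
$44 + $3.08 = $47.08

$47.08


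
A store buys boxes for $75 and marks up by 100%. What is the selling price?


Calculate the markup amount:
100% of $75 = $75
Add to cost:
$75 + $75 = $150

$150


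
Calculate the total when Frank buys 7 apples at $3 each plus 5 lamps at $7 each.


Cost of apples:
7 x $3 = $21
Cost of lamps:
5 x $7 = $35
Add both:
$21 + $35 = $56

$56


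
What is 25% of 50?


Convert percentage to decimal:
25% = 0.25
Multiply:
50 x 0.25 = 12.5

12.5


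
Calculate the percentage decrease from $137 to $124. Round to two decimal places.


Find the absolute change:
|124 - 137| = 13
Divide by original and multiply by 100:
13 / 137 x 100 = 9.4890...% ≈ 9.49%

9.49%


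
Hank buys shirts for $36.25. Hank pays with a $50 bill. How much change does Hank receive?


Start with the amount paid:
$50
Subtract the price:
$50 - $36.25 = $13.75

$13.75


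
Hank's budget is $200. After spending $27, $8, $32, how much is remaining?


Add up expenses:
$27 + $8 + $32 = $67
Subtract from budget:
$200 - $67 = $133

$133


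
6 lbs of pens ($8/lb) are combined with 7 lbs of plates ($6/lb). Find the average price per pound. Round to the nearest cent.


Cost of pens:
6 x $8 = $48
Cost of plates:
7 x $6 = $42
Total cost: $48 + $42 = $90
Total weight: 13 lbs
Average: $90 / 13 = $6.9230... ≈ $6.92/lb

$6.92/lb


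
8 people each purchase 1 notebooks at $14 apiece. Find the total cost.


Cost per person:
1 x $14 = $14
Group total:
8 x $14 = $112

$112


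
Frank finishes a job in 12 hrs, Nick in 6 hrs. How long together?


Frank's rate: 1/12 of the job per hour
Nick's rate: 1/6 of the job per hour
Combined rate: 1/12 + 1/6 = 1/4 per hour
Time = 1 / (1/4) = 4 hours

4 hours


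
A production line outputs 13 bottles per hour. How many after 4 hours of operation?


Production rate: 13 bottles per hour
Time: 4 hours
Total: 13 x 4 = 52 bottles

52 bottles


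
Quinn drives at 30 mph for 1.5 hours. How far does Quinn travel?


Use the formula: distance = speed x time
Speed = 30 mph, Time = 1.5 hours
30 x 1.5 = 45 miles

45 miles


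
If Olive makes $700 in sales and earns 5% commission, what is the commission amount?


Convert rate to decimal:
5% = 0.05
Multiply by sales:
$700 x 0.05 = $35

$35


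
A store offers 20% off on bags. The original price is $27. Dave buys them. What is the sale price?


Calculate the discount amount:
20% of $27 = $5.40
Subtract from original:
$27 - $5.40 = $21.60

$21.60


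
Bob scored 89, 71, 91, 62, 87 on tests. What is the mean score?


Add the scores:
89 + 71 + 91 + 62 + 87 = 400
Divide by the number of tests:
400 / 5 = 80

80


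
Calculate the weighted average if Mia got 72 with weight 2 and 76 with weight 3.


Weighted sum:
2 x 72 + 3 x 76 = 372
Total weight:
2 + 3 = 5
Weighted average:
372 / 5 = 74.4

74.4


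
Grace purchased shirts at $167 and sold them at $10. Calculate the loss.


Selling price = $10
Cost price = $167
Loss = cost price - selling price:
Loss = $167 - $10 = $157

$157


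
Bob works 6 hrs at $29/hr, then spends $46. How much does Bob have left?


Calculate earnings:
6 x $29 = $174
Subtract spending:
$174 - $46 = $128

$128


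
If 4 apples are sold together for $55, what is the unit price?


Total cost: $55
Number of items: 4
Unit price: $55 / 4 = $13.75

$13.75


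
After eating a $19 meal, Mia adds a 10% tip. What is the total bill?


Calculate the tip:
10% of $19 = $1.90
Add tip to meal cost:
$19 + $1.90 = $20.90

$20.90


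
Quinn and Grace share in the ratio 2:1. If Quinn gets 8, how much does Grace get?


Find the multiplier:
8 / 2 = 4
Apply to Grace's share:
1 x 4 = 4

4


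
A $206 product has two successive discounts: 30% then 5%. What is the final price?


First discount:
30% of $206 = $61.80
Price after first discount:
$206 - $61.80 = $144.20
Second discount:
5% of $144.20 = $7.21
Final price:
$144.20 - $7.21 = $136.99

$136.99


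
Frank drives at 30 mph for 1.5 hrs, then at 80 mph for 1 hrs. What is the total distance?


Leg 1 distance:
30 x 1.5 = 45 miles
Leg 2 distance:
80 x 1 = 80 miles
Total distance:
45 + 80 = 125 miles

125 miles


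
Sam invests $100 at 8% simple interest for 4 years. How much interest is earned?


Use the formula I = P x R x T / 100
P x R x T = 100 x 8 x 4 = 3200
I = 3200 / 100 = $32

$32


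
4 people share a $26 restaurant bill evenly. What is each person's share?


Total bill: $26
Number of people: 4
Each pays: $26 / 4 = $6.50

$6.50


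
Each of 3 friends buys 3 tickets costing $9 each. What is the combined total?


Cost per person:
3 x $9 = $27
Group total:
3 x $27 = $81

$81


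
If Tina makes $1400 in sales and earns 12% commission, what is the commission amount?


Convert rate to decimal:
12% = 0.12
Multiply by sales:
$1400 x 0.12 = $168

$168


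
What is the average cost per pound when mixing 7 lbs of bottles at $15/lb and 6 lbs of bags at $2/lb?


Cost of bottles:
7 x $15 = $105
Cost of bags:
6 x $2 = $12
Total cost: $105 + $12 = $117
Total weight: 13 lbs
Average: $117 / 13 = $9/lb

$9/lb


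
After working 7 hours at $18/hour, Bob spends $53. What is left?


Calculate earnings:
7 x $18 = $126
Subtract spending:
$126 - $53 = $73

$73


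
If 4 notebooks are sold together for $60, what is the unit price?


Total cost: $60
Number of items: 4
Unit price: $60 / 4 = $15

$15


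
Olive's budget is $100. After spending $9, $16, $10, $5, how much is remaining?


Add up expenses:
$9 + $16 + $10 + $5 = $40
Subtract from budget:
$100 - $40 = $60

$60


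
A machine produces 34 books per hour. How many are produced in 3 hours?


Production rate: 34 books per hour
Time: 3 hours
Total: 34 x 3 = 102 books

102 books


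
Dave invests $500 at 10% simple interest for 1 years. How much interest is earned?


Use the formula I = P x R x T / 100
P x R x T = 500 x 10 x 1 = 5000
I = 5000 / 100 = $50

$50


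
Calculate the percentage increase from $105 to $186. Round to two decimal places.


Find the absolute change:
|186 - 105| = 81
Divide by original and multiply by 100:
81 / 105 x 100 = 77.1428...% ≈ 77.14%

77.14%


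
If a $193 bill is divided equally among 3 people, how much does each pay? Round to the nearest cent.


Total bill: $193
Number of people: 3
Each pays: $193 / 3 = $64.3333... ≈ $64.33

$64.33


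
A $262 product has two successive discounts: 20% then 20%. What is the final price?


First discount:
20% of $262 = $52.40
Price after first discount:
$262 - $52.40 = $209.60
Second discount:
20% of $209.60 = $41.92
Final price:
$209.60 - $41.92 = $167.68

$167.68


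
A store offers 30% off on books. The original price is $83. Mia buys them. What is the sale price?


Calculate the discount amount:
30% of $83 = $24.90
Subtract from original:
$83 - $24.90 = $58.10

$58.10


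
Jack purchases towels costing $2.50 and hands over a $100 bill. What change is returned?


Start with the amount paid:
$100
Subtract the price:
$100 - $2.50 = $97.50

$97.50


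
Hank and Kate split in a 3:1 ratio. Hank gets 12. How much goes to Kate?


Find the multiplier:
12 / 3 = 4
Apply to Kate's share:
1 x 4 = 4

4


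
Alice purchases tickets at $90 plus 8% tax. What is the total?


Calculate the tax:
8% of $90 = $7.20
Add tax to price:
$90 + $7.20 = $97.20

$97.20


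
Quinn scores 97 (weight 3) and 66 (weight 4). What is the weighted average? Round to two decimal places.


Weighted sum:
3 x 97 + 4 x 66 = 555
Total weight:
3 + 4 = 7
Weighted average:
555 / 7 = 79.2857... ≈ 79.29

79.29


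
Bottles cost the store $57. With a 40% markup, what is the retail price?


Calculate the markup amount:
40% of $57 = $22.80
Add to cost:
$57 + $22.80 = $79.80

$79.80


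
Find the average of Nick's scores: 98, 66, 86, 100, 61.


Add the scores:
98 + 66 + 86 + 100 + 61 = 411
Divide by the number of tests:
411 / 5 = 82.2

82.2


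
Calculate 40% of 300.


Convert percentage to decimal:
40% = 0.4
Multiply:
300 x 0.4 = 120

120


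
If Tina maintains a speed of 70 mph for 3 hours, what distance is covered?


Use the formula: distance = speed x time
Speed = 70 mph, Time = 3 hours
70 x 3 = 210 miles

210 miles


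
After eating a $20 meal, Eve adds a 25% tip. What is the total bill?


Calculate the tip:
25% of $20 = $5
Add tip to meal cost:
$20 + $5 = $25

$25


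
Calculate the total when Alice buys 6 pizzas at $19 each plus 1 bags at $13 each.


Cost of pizzas:
6 x $19 = $114
Cost of bags:
1 x $13 = $13
Add both:
$114 + $13 = $127

$127


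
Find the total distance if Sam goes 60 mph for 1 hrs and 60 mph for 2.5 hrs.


Leg 1 distance:
60 x 1 = 60 miles
Leg 2 distance:
60 x 2.5 = 150 miles
Total distance:
60 + 150 = 210 miles

210 miles


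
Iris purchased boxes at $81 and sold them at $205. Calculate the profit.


Selling price = $205
Cost price = $81
Profit = selling price - cost price:
Profit = $205 - $81 = $124

$124


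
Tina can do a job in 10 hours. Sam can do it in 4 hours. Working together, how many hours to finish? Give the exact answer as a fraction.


Tina's rate: 1/10 of the job per hour
Sam's rate: 1/4 of the job per hour
Combined rate: 1/10 + 1/4 = 7/20 per hour
Time = 1 / (7/20) = 20/7 hours (≈ 2.86 hours)

20/7 hours


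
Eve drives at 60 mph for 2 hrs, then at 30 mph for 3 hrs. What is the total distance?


Leg 1 distance:
60 x 2 = 120 miles
Leg 2 distance:
30 x 3 = 90 miles
Total distance:
120 + 90 = 210 miles

210 miles


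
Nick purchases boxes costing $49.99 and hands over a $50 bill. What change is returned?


Start with the amount paid:
$50
Subtract the price:
$50 - $49.99 = $0.01

$0.01


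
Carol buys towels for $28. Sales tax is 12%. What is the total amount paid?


Calculate the tax:
12% of $28 = $3.36
Add tax to price:
$28 + $3.36 = $31.36

$31.36


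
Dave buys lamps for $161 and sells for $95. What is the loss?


Selling price = $95
Cost price = $161
Loss = cost price - selling price:
Loss = $161 - $95 = $66

$66


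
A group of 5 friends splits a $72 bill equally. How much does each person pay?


Total bill: $72
Number of people: 5
Each pays: $72 / 5 = $14.40

$14.40


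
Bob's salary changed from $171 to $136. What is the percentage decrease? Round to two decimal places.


Find the absolute change:
|136 - 171| = 35
Divide by original and multiply by 100:
35 / 171 x 100 = 20.4678...% ≈ 20.47%

20.47%


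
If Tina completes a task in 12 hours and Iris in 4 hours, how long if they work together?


Tina's rate: 1/12 of the job per hour
Iris's rate: 1/4 of the job per hour
Combined rate: 1/12 + 1/4 = 1/3 per hour
Time = 1 / (1/3) = 3 hours

3 hours


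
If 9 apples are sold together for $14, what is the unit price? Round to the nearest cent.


Total cost: $14
Number of items: 9
Unit price: $14 / 9 = $1.5555... ≈ $1.56

$1.56


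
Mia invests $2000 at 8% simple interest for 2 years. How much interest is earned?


Use the formula I = P x R x T / 100
P x R x T = 2000 x 8 x 2 = 32000
I = 32000 / 100 = $320

$320


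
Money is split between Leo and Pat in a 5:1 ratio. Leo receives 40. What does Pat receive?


Find the multiplier:
40 / 5 = 8
Apply to Pat's share:
1 x 8 = 8

8


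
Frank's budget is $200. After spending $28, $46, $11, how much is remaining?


Add up expenses:
$28 + $46 + $11 = $85
Subtract from budget:
$200 - $85 = $115

$115


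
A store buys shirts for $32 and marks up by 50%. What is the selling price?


Calculate the markup amount:
50% of $32 = $16
Add to cost:
$32 + $16 = $48

$48


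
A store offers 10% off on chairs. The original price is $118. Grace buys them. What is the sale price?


Calculate the discount amount:
10% of $118 = $11.80
Subtract from original:
$118 - $11.80 = $106.20

$106.20


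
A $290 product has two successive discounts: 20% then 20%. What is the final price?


First discount:
20% of $290 = $58
Price after first discount:
$290 - $58 = $232
Second discount:
20% of $232 = $46.40
Final price:
$232 - $46.40 = $185.60

$185.60


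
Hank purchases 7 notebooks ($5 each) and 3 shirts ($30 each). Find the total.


Cost of notebooks:
7 x $5 = $35
Cost of shirts:
3 x $30 = $90
Add both:
$35 + $90 = $125

$125


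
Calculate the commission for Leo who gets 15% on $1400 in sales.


Convert rate to decimal:
15% = 0.15
Multiply by sales:
$1400 x 0.15 = $210

$210


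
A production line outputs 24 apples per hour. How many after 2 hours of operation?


Production rate: 24 apples per hour
Time: 2 hours
Total: 24 x 2 = 48 apples

48 apples


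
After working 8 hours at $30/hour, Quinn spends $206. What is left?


Calculate earnings:
8 x $30 = $240
Subtract spending:
$240 - $206 = $34

$34


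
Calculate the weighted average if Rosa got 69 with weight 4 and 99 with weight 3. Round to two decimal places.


Weighted sum:
4 x 69 + 3 x 99 = 573
Total weight:
4 + 3 = 7
Weighted average:
573 / 7 = 81.8571... ≈ 81.86

81.86


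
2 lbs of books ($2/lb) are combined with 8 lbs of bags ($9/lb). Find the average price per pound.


Cost of books:
2 x $2 = $4
Cost of bags:
8 x $9 = $72
Total cost: $4 + $72 = $76
Total weight: 10 lbs
Average: $76 / 10 = $7.60/lb

$7.60/lb


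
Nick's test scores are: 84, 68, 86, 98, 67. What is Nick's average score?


Add the scores:
84 + 68 + 86 + 98 + 67 = 403
Divide by the number of tests:
403 / 5 = 80.6

80.6


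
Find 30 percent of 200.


Convert percentage to decimal:
30% = 0.3
Multiply:
200 x 0.3 = 60

60


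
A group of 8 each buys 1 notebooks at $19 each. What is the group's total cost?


Cost per person:
1 x $19 = $19
Group total:
8 x $19 = $152

$152


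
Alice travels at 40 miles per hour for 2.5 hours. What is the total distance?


Use the formula: distance = speed x time
Speed = 40 mph, Time = 2.5 hours
40 x 2.5 = 100 miles

100 miles


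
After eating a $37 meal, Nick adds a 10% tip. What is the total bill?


Calculate the tip:
10% of $37 = $3.70
Add tip to meal cost:
$37 + $3.70 = $40.70

$40.70


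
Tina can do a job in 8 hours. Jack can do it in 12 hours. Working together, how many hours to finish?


Tina's rate: 1/8 of the job per hour
Jack's rate: 1/12 of the job per hour
Combined rate: 1/8 + 1/12 = 5/24 per hour
Time = 1 / (5/24) = 24/5 = 4.8 hours

4.8 hours


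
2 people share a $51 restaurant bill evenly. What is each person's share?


Total bill: $51
Number of people: 2
Each pays: $51 / 2 = $25.50

$25.50


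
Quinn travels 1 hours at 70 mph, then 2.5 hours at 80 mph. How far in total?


Leg 1 distance:
70 x 1 = 70 miles
Leg 2 distance:
80 x 2.5 = 200 miles
Total distance:
70 + 200 = 270 miles

270 miles


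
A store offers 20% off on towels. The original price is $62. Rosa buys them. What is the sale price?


Calculate the discount amount:
20% of $62 = $12.40
Subtract from original:
$62 - $12.40 = $49.60

$49.60


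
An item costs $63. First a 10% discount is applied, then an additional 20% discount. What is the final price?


First discount:
10% of $63 = $6.30
Price after first discount:
$63 - $6.30 = $56.70
Second discount:
20% of $56.70 = $11.34
Final price:
$56.70 - $11.34 = $45.36

$45.36


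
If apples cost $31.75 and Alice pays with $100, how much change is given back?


Start with the amount paid:
$100
Subtract the price:
$100 - $31.75 = $68.25

$68.25


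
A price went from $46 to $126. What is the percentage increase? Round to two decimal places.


Find the absolute change:
|126 - 46| = 80
Divide by original and multiply by 100:
80 / 46 x 100 = 173.9130...% ≈ 173.91%

173.91%


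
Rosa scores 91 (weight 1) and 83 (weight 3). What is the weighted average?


Weighted sum:
1 x 91 + 3 x 83 = 340
Total weight:
1 + 3 = 4
Weighted average:
340 / 4 = 85

85


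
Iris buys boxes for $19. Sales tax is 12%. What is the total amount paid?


Calculate the tax:
12% of $19 = $2.28
Add tax to price:
$19 + $2.28 = $21.28

$21.28


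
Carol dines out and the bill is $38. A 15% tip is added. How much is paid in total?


Calculate the tip:
15% of $38 = $5.70
Add tip to meal cost:
$38 + $5.70 = $43.70

$43.70


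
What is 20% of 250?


Convert percentage to decimal:
20% = 0.2
Multiply:
250 x 0.2 = 50

50


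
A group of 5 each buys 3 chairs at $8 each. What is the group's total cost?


Cost per person:
3 x $8 = $24
Group total:
5 x $24 = $120

$120


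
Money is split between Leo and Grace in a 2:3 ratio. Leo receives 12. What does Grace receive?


Find the multiplier:
12 / 2 = 6
Apply to Grace's share:
3 x 6 = 18

18


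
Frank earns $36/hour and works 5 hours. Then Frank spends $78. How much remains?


Calculate earnings:
5 x $36 = $180
Subtract spending:
$180 - $78 = $102

$102


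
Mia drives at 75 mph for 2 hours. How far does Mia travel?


Use the formula: distance = speed x time
Speed = 75 mph, Time = 2 hours
75 x 2 = 150 miles

150 miles


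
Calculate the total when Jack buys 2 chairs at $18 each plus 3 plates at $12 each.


Cost of chairs:
2 x $18 = $36
Cost of plates:
3 x $12 = $36
Add both:
$36 + $36 = $72

$72


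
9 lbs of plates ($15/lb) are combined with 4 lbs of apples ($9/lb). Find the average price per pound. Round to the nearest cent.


Cost of plates:
9 x $15 = $135
Cost of apples:
4 x $9 = $36
Total cost: $135 + $36 = $171
Total weight: 13 lbs
Average: $171 / 13 = $13.1538... ≈ $13.15/lb

$13.15/lb


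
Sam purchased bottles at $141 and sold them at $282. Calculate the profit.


Selling price = $282
Cost price = $141
Profit = selling price - cost price:
Profit = $282 - $141 = $141

$141


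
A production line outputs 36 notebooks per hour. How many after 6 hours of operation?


Production rate: 36 notebooks per hour
Time: 6 hours
Total: 36 x 6 = 216 notebooks

216 notebooks


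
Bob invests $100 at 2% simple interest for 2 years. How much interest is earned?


Use the formula I = P x R x T / 100
P x R x T = 100 x 2 x 2 = 400
I = 400 / 100 = $4

$4


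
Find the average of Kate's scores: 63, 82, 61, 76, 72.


Add the scores:
63 + 82 + 61 + 76 + 72 = 354
Divide by the number of tests:
354 / 5 = 70.8

70.8


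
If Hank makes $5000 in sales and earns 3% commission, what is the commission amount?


Convert rate to decimal:
3% = 0.03
Multiply by sales:
$5000 x 0.03 = $150

$150


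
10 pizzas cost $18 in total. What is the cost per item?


Total cost: $18
Number of items: 10
Unit price: $18 / 10 = $1.80

$1.80


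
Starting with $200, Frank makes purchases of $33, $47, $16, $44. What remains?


Add up expenses:
$33 + $47 + $16 + $44 = $140
Subtract from budget:
$200 - $140 = $60

$60


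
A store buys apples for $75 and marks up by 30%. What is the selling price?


Calculate the markup amount:
30% of $75 = $22.50
Add to cost:
$75 + $22.50 = $97.50

$97.50


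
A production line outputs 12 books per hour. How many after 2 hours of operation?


Production rate: 12 books per hour
Time: 2 hours
Total: 12 x 2 = 24 books

24 books


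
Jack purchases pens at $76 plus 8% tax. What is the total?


Calculate the tax:
8% of $76 = $6.08
Add tax to price:
$76 + $6.08 = $82.08

$82.08


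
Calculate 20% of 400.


Convert percentage to decimal:
20% = 0.2
Multiply:
400 x 0.2 = 80

80


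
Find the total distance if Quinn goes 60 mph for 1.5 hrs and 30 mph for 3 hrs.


Leg 1 distance:
60 x 1.5 = 90 miles
Leg 2 distance:
30 x 3 = 90 miles
Total distance:
90 + 90 = 180 miles

180 miles


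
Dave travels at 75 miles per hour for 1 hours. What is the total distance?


Use the formula: distance = speed x time
Speed = 75 mph, Time = 1 hours
75 x 1 = 75 miles

75 miles


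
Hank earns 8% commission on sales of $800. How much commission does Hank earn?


Convert rate to decimal:
8% = 0.08
Multiply by sales:
$800 x 0.08 = $64

$64


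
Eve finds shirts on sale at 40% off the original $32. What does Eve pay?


Calculate the discount amount:
40% of $32 = $12.80
Subtract from original:
$32 - $12.80 = $19.20

$19.20
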